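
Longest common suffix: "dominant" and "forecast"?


Word 1: "dominant"
Word 2: "forecast"
Comparing from end:
  Pos -1: 't' == 't'
  Pos -2: 'n' != 's' (stop)
LCS = "t" (length 1)


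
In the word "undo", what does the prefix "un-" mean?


Prefix: un-
Example: undo = un- + do
Meaning = not / reverse


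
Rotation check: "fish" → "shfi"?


Word: "fish", Candidate: "shfi"
Method: check if candidate is substring of word+word
"fishfish" contains "shfi"? Yes
Is rotation = Yes


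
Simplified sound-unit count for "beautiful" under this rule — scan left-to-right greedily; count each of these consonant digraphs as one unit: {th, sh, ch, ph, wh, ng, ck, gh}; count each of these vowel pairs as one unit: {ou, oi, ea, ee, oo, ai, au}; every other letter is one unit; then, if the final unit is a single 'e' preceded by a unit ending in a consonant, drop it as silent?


Word: "beautiful" (9 letters)
Left-to-right scan:
  1. 'b' (letter)
  2. 'ea' (vowel-pair)
  3. 'u' (letter)
  4. 't' (letter)
  5. 'i' (letter)
  6. 'f' (letter)
  7. 'u' (letter)
  8. 'l' (letter)
Units from scan: 8
Sound units = 8 units


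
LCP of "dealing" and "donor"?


Word 1: "dealing"
Word 2: "donor"
Comparing from start:
  Pos 0: 'd' == 'd'
  Pos 1: 'e' != 'o' (stop)
LCP = "d" (length 1)


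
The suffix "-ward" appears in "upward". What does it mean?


Suffix: -ward
Example: upward (up + -ward)
Meaning = in the direction of


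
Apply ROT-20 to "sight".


Word: "sight"
Shift: 20
Each letter → (letter + shift) mod 26:
  's' (18) + 20 = 12 → 'm'
  'i' (8) + 20 = 2 → 'c'
  'g' (6) + 20 = 0 → 'a'
  'h' (7) + 20 = 1 → 'b'
  't' (19) + 20 = 13 → 'n'
Result = "mcabn"


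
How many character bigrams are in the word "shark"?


Word: "shark" (length 5)
Number of 2-grams = length - 2 + 1 = 5 - 2 + 1
= 4


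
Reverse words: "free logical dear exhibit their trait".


Original: "free logical dear exhibit their trait"
Words (1..n): free | logical | dear | exhibit | their | trait
Reversed (n..1): trait | their | exhibit | dear | logical | free
Result = "trait their exhibit dear logical free"


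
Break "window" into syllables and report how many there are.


Word: "window"
Syllable breakdown: win-dow
Counting: 2 parts
= 2 syllables


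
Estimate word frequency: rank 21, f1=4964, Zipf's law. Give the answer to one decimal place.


Zipf's law: f(r) = f(1) / r
f(1) = 4964
f(21) = 4964 / 21
= 236.4 occurrences


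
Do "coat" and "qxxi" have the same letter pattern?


Pattern of "coat": [0, 1, 2, 3]
Pattern of "qxxi": [0, 1, 1, 2]
Patterns do not match
Same pattern = No


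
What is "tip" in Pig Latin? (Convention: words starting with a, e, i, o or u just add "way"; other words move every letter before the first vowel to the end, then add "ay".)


Word: "tip"
Starts with consonant(s) → move to end, add 'ay'
Consonant cluster: "t"
Pig Latin = "iptay"


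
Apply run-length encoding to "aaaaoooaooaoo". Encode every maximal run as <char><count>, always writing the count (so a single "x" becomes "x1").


String: "aaaaoooaooaoo"
Scanning for consecutive runs:
  'a' x 4
  'o' x 3
  'a' x 1
  'o' x 2
  'a' x 1
  'o' x 2
RLE = "a4o3a1o2a1o2"


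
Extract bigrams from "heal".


Word: "heal" (length 4)
Number of bigrams = 4 - 2 + 1 = 3
  Position 0: "he"
  Position 1: "ea"
  Position 2: "al"
Bigrams = "he", "ea", "al"


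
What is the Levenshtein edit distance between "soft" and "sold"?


Word 1: "soft" (length 4)
Word 2: "sold" (length 4)
One optimal edit sequence (insert/delete/substitute each cost 1):
  1. keep 's'
  2. keep 'o'
  3. substitute 'f' -> 'l'  (+1)
  4. substitute 't' -> 'd'  (+1)
Total edit operations: 2
Edit distance = 2


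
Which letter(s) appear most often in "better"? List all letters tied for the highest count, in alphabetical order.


Word: "better"
Letter counts:
  'b': 1
  'e': 2
  'r': 1
  't': 2
Maximum count = 2
Most frequent = 'e', 't' (2 times each)


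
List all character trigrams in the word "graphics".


Word: "graphics" (length 8)
Number of trigrams = 8 - 3 + 1 = 6
  Position 0: "gra"
  Position 1: "rap"
  Position 2: "aph"
  Position 3: "phi"
  Position 4: "hic"
  Position 5: "ics"
Trigrams = "gra", "rap", "aph", "phi", "hic", "ics"


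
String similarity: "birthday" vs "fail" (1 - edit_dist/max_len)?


Word 1: "birthday" (length 8)
Word 2: "fail" (length 4)
One optimal edit sequence:
  1. delete 'b'  (+1)
  2. delete 'i'  (+1)
  3. delete 'r'  (+1)
  4. delete 't'  (+1)
  5. substitute 'h' -> 'f'  (+1)
  6. substitute 'd' -> 'a'  (+1)
  7. substitute 'a' -> 'i'  (+1)
  8. substitute 'y' -> 'l'  (+1)
Edit distance = 8
Max length = max(8, 4) = 8
Similarity = 1 - 8/8
= 0.0000


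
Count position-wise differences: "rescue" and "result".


Comparing character by character (same length = 6):
  Pos 0: 'r' vs 'r' =
  Pos 1: 'e' vs 'e' =
  Pos 2: 's' vs 's' =
  Pos 3: 'c' vs 'u' !=
  Pos 4: 'u' vs 'l' !=
  Pos 5: 'e' vs 't' !=
Hamming distance = 3


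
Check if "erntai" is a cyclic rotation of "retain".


Word: "retain", Candidate: "erntai"
Method: check if candidate is substring of word+word
"retainretain" contains "erntai"? No
Is rotation = No


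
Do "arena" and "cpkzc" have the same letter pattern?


Pattern of "arena": [0, 1, 2, 3, 0]
Pattern of "cpkzc": [0, 1, 2, 3, 0]
Patterns match
Same pattern = Yes


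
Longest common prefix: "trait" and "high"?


Word 1: "trait"
Word 2: "high"
Comparing from start:
  Pos 0: 't' != 'h' (stop)
LCP = "" (length 0)


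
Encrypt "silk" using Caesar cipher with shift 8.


Word: "silk"
Shift: 8
Each letter → (letter + shift) mod 26:
  's' (18) + 8 = 0 → 'a'
  'i' (8) + 8 = 16 → 'q'
  'l' (11) + 8 = 19 → 't'
  'k' (10) + 8 = 18 → 's'
Result = "aqts"


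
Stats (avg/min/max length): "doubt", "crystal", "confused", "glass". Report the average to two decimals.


Lengths: "doubt"=5, "crystal"=7, "confused"=8, "glass"=5
Sum = 25, Count = 4
Average = 25/4 = 6.25
= avg=6.25, min=5, max=8


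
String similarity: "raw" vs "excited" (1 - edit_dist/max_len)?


Word 1: "raw" (length 3)
Word 2: "excited" (length 7)
One optimal edit sequence:
  1. insert 'e'  (+1)
  2. insert 'x'  (+1)
  3. insert 'c'  (+1)
  4. insert 'i'  (+1)
  5. substitute 'r' -> 't'  (+1)
  6. substitute 'a' -> 'e'  (+1)
  7. substitute 'w' -> 'd'  (+1)
Edit distance = 7
Max length = max(3, 7) = 7
Similarity = 1 - 7/7
= 0.0000


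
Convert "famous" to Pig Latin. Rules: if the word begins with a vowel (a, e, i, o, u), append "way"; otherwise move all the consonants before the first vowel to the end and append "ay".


Word: "famous"
Starts with consonant(s) → move to end, add 'ay'
Consonant cluster: "f"
Pig Latin = "amousfay"


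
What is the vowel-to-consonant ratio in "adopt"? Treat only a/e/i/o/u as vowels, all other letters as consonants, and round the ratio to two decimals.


Word: "adopt"
Vowels (a,e,i,o,u): 2
Consonants: 3
Ratio = 2/3
= 0.67


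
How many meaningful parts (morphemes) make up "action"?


Word: "action"
Morphemes: act / -ion
Each morpheme carries meaning
= 2 morphemes


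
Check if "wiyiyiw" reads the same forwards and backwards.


Word: "wiyiyiw"
Reversed: "wiyiyiw"
Forward == Backward? wiyiyiw == wiyiyiw
Palindrome = Yes


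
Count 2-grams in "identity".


Word: "identity" (length 8)
Number of 2-grams = length - 2 + 1 = 8 - 2 + 1
= 7


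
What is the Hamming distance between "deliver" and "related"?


Comparing character by character (same length = 7):
  Pos 0: 'd' vs 'r' !=
  Pos 1: 'e' vs 'e' =
  Pos 2: 'l' vs 'l' =
  Pos 3: 'i' vs 'a' !=
  Pos 4: 'v' vs 't' !=
  Pos 5: 'e' vs 'e' =
  Pos 6: 'r' vs 'd' !=
Hamming distance = 4


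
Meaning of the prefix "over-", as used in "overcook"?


Prefix: over-
Example: overcook = over- + cook
Meaning = excessive


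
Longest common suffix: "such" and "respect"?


Word 1: "such"
Word 2: "respect"
Comparing from end:
  Pos -1: 'h' != 't' (stop)
LCS = "" (length 0)


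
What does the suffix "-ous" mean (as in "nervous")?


Suffix: -ous
As in: nervous -> nerve + -ous, with a spelling change
Meaning = having quality of


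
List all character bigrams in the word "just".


Word: "just" (length 4)
Number of bigrams = 4 - 2 + 1 = 3
  Position 0: "ju"
  Position 1: "us"
  Position 2: "st"
Bigrams = "ju", "us", "st"


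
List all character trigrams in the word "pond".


Word: "pond" (length 4)
Number of trigrams = 4 - 3 + 1 = 2
  Position 0: "pon"
  Position 1: "ond"
Trigrams = "pon", "ond"


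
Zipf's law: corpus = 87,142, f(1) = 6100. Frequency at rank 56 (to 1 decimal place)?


Zipf's law: f(r) = f(1) / r
f(1) = 6100
f(56) = 6100 / 56
= 108.9 occurrences


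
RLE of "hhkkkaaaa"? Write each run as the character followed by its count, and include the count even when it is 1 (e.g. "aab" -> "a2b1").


String: "hhkkkaaaa"
Scanning for consecutive runs:
  'h' x 2
  'k' x 3
  'a' x 4
RLE = "h2k3a4"


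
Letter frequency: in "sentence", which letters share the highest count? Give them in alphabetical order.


Word: "sentence"
Letter counts:
  'c': 1
  'e': 3
  'n': 2
  's': 1
  't': 1
Maximum count = 3
Most frequent = 'e' (3 times each)


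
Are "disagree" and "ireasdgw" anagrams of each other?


Word 1: "disagree" → sorted: adeegirs
Word 2: "ireasdgw" → sorted: adegirsw
Same letters? adeegirs != adegirsw
Anagram = No


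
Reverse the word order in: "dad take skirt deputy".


Original: "dad take skirt deputy"
Words (1..n): dad | take | skirt | deputy
Reversed (n..1): deputy | skirt | take | dad
Result = "deputy skirt take dad"


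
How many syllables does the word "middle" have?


Word: "middle"
Syllable breakdown: mid / dle
Counting: 2 parts
= 2 syllables


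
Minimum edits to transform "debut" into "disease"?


Word 1: "debut" (length 5)
Word 2: "disease" (length 7)
One optimal edit sequence (insert/delete/substitute each cost 1):
  1. keep 'd'
  2. insert 'i'  (+1)
  3. insert 's'  (+1)
  4. keep 'e'
  5. substitute 'b' -> 'a'  (+1)
  6. substitute 'u' -> 's'  (+1)
  7. substitute 't' -> 'e'  (+1)
Total edit operations: 5
Edit distance = 5


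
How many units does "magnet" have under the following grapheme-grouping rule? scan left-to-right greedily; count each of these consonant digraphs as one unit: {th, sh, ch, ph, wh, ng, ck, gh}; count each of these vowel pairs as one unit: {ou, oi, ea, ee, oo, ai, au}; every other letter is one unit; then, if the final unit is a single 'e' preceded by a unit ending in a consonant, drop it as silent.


Word: "magnet" (6 letters)
Left-to-right scan:
  (1) 'm' (letter)
  (2) 'a' (letter)
  (3) 'g' (letter)
  (4) 'n' (letter)
  (5) 'e' (letter)
  (6) 't' (letter)
Units from scan: 6
Sound units = 6 units


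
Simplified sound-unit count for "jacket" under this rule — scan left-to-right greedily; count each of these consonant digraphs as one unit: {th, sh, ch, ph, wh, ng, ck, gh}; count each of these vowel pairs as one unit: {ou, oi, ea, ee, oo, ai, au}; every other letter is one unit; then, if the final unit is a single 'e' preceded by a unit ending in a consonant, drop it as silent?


Word: "jacket" (6 letters)
Left-to-right scan:
  1. 'j' (letter)
  2. 'a' (letter)
  3. 'ck' (digraph)
  4. 'e' (letter)
  5. 't' (letter)
Units from scan: 5
Sound units = 5 units


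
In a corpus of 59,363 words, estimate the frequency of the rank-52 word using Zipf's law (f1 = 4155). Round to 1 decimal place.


Zipf's law: f(r) = f(1) / r
f(1) = 4155
f(52) = 4155 / 52
= 79.9 occurrences


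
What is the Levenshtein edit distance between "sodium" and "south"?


Word 1: "sodium" (length 6)
Word 2: "south" (length 5)
One optimal edit sequence (insert/delete/substitute each cost 1):
  1. keep 's'
  2. keep 'o'
  3. delete 'd'  (+1)
  4. substitute 'i' -> 'u'  (+1)
  5. substitute 'u' -> 't'  (+1)
  6. substitute 'm' -> 'h'  (+1)
Total edit operations: 4
Edit distance = 4


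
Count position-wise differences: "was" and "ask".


Comparing character by character (same length = 3):
  Pos 0: 'w' vs 'a' !=
  Pos 1: 'a' vs 's' !=
  Pos 2: 's' vs 'k' !=
Hamming distance = 3


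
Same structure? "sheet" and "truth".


Pattern of "sheet": [0, 1, 2, 2, 3]
Pattern of "truth": [0, 1, 2, 0, 3]
Patterns do not match
Same pattern = No


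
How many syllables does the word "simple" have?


Word: "simple"
Syllable breakdown: sim / ple
Counting: 2 parts
= 2 syllables


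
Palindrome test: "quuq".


Word: "quuq"
Reversed: "quuq"
Forward == Backward? quuq == quuq
Palindrome = Yes


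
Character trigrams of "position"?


Word: "position" (length 8)
Number of trigrams = 8 - 3 + 1 = 6
  Position 0: "pos"
  Position 1: "osi"
  Position 2: "sit"
  Position 3: "iti"
  Position 4: "tio"
  Position 5: "ion"
Trigrams = "pos", "osi", "sit", "iti", "tio", "ion"


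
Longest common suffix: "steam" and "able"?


Word 1: "steam"
Word 2: "able"
Comparing from end:
  Pos -1: 'm' != 'e' (stop)
LCS = "" (length 0)


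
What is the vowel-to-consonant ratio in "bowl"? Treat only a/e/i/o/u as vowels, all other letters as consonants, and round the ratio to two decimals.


Word: "bowl"
Vowels (a,e,i,o,u): 1
Consonants: 3
Ratio = 1/3
= 0.33


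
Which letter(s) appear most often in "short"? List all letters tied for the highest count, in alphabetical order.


Word: "short"
Letter counts:
  'h': 1
  'o': 1
  'r': 1
  's': 1
  't': 1
Maximum count = 1
Most frequent = 'h', 'o', 'r', 's', 't' (1 time each)


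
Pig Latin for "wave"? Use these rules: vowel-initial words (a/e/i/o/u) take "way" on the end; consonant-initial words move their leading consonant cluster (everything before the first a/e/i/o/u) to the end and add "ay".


Word: "wave"
Starts with consonant(s) → move to end, add 'ay'
Consonant cluster: "w"
Pig Latin = "aveway"


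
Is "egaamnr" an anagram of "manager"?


Word 1: "manager" → sorted: aaegmnr
Word 2: "egaamnr" → sorted: aaegmnr
Same letters? aaegmnr == aaegmnr
Anagram = Yes


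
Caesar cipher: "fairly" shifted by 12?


Word: "fairly"
Shift: 12
Each letter → (letter + shift) mod 26:
  'f' (5) + 12 = 17 → 'r'
  'a' (0) + 12 = 12 → 'm'
  'i' (8) + 12 = 20 → 'u'
  'r' (17) + 12 = 3 → 'd'
  'l' (11) + 12 = 23 → 'x'
  'y' (24) + 12 = 10 → 'k'
Result = "rmudxk"


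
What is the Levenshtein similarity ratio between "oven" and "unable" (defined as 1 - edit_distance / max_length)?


Word 1: "oven" (length 4)
Word 2: "unable" (length 6)
One optimal edit sequence:
  1. insert 'u'  (+1)
  2. insert 'n'  (+1)
  3. substitute 'o' -> 'a'  (+1)
  4. substitute 'v' -> 'b'  (+1)
  5. substitute 'e' -> 'l'  (+1)
  6. substitute 'n' -> 'e'  (+1)
Edit distance = 6
Max length = max(4, 6) = 6
Similarity = 1 - 6/6
= 0.0000


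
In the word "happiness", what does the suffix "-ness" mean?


Suffix: -ness
Example: happiness (happy + -ness, with a spelling change)
Meaning = state of being


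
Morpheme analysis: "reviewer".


Word: "reviewer"
Morphemes: re- | view | -er
Each morpheme carries meaning
= 3 morphemes


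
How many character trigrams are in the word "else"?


Word: "else" (length 4)
Number of 3-grams = length - 3 + 1 = 4 - 3 + 1
= 2


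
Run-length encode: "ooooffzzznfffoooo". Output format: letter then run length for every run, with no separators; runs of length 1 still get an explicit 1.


String: "ooooffzzznfffoooo"
Scanning for consecutive runs:
  'o' x 4
  'f' x 2
  'z' x 3
  'n' x 1
  'f' x 3
  'o' x 4
RLE = "o4f2z3n1f3o4"


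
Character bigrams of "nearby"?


Word: "nearby" (length 6)
Number of bigrams = 6 - 2 + 1 = 5
  Position 0: "ne"
  Position 1: "ea"
  Position 2: "ar"
  Position 3: "rb"
  Position 4: "by"
Bigrams = "ne", "ea", "ar", "rb", "by"


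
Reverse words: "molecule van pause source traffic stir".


Original: "molecule van pause source traffic stir"
Words (1..n): molecule | van | pause | source | traffic | stir
Reversed (n..1): stir | traffic | source | pause | van | molecule
Result = "stir traffic source pause van molecule"


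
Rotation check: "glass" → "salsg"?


Word: "glass", Candidate: "salsg"
Method: check if candidate is substring of word+word
"glassglass" contains "salsg"? No
Is rotation = No


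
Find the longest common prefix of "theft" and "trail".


Word 1: "theft"
Word 2: "trail"
Comparing from start:
  Pos 0: 't' == 't'
  Pos 1: 'h' != 'r' (stop)
LCP = "t" (length 1)


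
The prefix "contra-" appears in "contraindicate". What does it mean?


Prefix: contra-
Example: contraindicate (contra- + indicate)
Meaning = against


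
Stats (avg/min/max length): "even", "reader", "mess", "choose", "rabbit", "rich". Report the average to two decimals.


Lengths: "even"=4, "reader"=6, "mess"=4, "choose"=6, "rabbit"=6, "rich"=4
Sum = 30, Count = 6
Average = 30/6 = 5.00
= avg=5.00, min=4, max=6


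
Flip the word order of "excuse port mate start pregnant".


Original: "excuse port mate start pregnant"
Words (1..n): excuse | port | mate | start | pregnant
Reversed (n..1): pregnant | start | mate | port | excuse
Result = "pregnant start mate port excuse"


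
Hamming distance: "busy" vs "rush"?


Comparing character by character (same length = 4):
  Pos 0: 'b' vs 'r' !=
  Pos 1: 'u' vs 'u' =
  Pos 2: 's' vs 's' =
  Pos 3: 'y' vs 'h' !=
Hamming distance = 2


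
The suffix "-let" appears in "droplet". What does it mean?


Suffix: -let
As in: droplet -> drop + -let
Meaning = small


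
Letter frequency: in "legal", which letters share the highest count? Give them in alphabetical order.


Word: "legal"
Letter counts:
  'a': 1
  'e': 1
  'g': 1
  'l': 2
Maximum count = 2
Most frequent = 'l' (2 times each)


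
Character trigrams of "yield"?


Word: "yield" (length 5)
Number of trigrams = 5 - 3 + 1 = 3
  Position 0: "yie"
  Position 1: "iel"
  Position 2: "eld"
Trigrams = "yie", "iel", "eld"


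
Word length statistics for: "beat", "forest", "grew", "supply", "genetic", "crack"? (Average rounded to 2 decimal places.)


Lengths: "beat"=4, "forest"=6, "grew"=4, "supply"=6, "genetic"=7, "crack"=5
Sum = 32, Count = 6
Average = 32/6 = 5.33
= avg=5.33, min=4, max=7


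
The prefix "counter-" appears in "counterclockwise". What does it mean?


Prefix: counter-
As in: counterclockwise -> counter- + clockwise
Meaning = against / opposite


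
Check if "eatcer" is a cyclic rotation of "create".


Word: "create", Candidate: "eatcer"
Method: check if candidate is substring of word+word
"createcreate" contains "eatcer"? No
Is rotation = No


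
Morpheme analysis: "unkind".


Word: "unkind"
Morphemes: un- / kind
Each morpheme carries meaning
= 2 morphemes


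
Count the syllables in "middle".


Word: "middle"
Syllable breakdown: mid | dle
Counting: 2 parts
= 2 syllables


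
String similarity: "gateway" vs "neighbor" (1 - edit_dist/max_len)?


Word 1: "gateway" (length 7)
Word 2: "neighbor" (length 8)
One optimal edit sequence:
  1. insert 'n'  (+1)
  2. substitute 'g' -> 'e'  (+1)
  3. substitute 'a' -> 'i'  (+1)
  4. substitute 't' -> 'g'  (+1)
  5. substitute 'e' -> 'h'  (+1)
  6. substitute 'w' -> 'b'  (+1)
  7. substitute 'a' -> 'o'  (+1)
  8. substitute 'y' -> 'r'  (+1)
Edit distance = 8
Max length = max(7, 8) = 8
Similarity = 1 - 8/8
= 0.0000


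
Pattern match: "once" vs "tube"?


Pattern of "once": [0, 1, 2, 3]
Pattern of "tube": [0, 1, 2, 3]
Patterns match
Same pattern = Yes


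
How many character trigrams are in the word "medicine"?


Word: "medicine" (length 8)
Number of 3-grams = length - 3 + 1 = 8 - 3 + 1
= 6


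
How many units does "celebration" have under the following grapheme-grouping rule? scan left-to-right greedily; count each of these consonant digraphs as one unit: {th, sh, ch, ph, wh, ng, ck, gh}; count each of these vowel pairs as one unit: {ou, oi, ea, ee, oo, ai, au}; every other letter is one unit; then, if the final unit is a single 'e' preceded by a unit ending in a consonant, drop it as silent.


Word: "celebration" (11 letters)
Left-to-right scan:
  [1] 'c' (letter)
  [2] 'e' (letter)
  [3] 'l' (letter)
  [4] 'e' (letter)
  [5] 'b' (letter)
  [6] 'r' (letter)
  [7] 'a' (letter)
  [8] 't' (letter)
  [9] 'i' (letter)
  [10] 'o' (letter)
  [11] 'n' (letter)
Units from scan: 11
Sound units = 11 units


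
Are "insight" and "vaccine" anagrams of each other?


Word 1: "insight" → sorted: ghiinst
Word 2: "vaccine" → sorted: acceinv
Same letters? ghiinst != acceinv
Anagram = No


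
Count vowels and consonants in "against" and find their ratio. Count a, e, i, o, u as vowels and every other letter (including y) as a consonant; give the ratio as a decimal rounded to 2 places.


Word: "against"
Vowels (a,e,i,o,u): 3
Consonants: 4
Ratio = 3/4
= 0.75


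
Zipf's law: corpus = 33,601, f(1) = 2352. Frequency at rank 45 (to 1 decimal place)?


Zipf's law: f(r) = f(1) / r
f(1) = 2352
f(45) = 2352 / 45
= 52.3 occurrences


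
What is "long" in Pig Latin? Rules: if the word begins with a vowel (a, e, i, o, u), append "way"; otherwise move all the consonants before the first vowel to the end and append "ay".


Word: "long"
Starts with consonant(s) → move to end, add 'ay'
Consonant cluster: "l"
Pig Latin = "onglay"


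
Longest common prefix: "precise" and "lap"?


Word 1: "precise"
Word 2: "lap"
Comparing from start:
  Pos 0: 'p' != 'l' (stop)
LCP = "" (length 0)


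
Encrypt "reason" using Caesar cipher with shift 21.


Word: "reason"
Shift: 21
Each letter → (letter + shift) mod 26:
  'r' (17) + 21 = 12 → 'm'
  'e' (4) + 21 = 25 → 'z'
  'a' (0) + 21 = 21 → 'v'
  's' (18) + 21 = 13 → 'n'
  'o' (14) + 21 = 9 → 'j'
  'n' (13) + 21 = 8 → 'i'
Result = "mzvnji"


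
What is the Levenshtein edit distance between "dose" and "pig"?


Word 1: "dose" (length 4)
Word 2: "pig" (length 3)
One optimal edit sequence (insert/delete/substitute each cost 1):
  1. delete 'd'  (+1)
  2. substitute 'o' -> 'p'  (+1)
  3. substitute 's' -> 'i'  (+1)
  4. substitute 'e' -> 'g'  (+1)
Total edit operations: 4
Edit distance = 4


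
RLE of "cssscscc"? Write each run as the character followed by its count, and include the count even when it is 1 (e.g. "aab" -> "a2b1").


String: "cssscscc"
Scanning for consecutive runs:
  'c' x 1
  's' x 3
  'c' x 1
  's' x 1
  'c' x 2
RLE = "c1s3c1s1c2"


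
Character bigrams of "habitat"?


Word: "habitat" (length 7)
Number of bigrams = 7 - 2 + 1 = 6
  Position 0: "ha"
  Position 1: "ab"
  Position 2: "bi"
  Position 3: "it"
  Position 4: "ta"
  Position 5: "at"
Bigrams = "ha", "ab", "bi", "it", "ta", "at"


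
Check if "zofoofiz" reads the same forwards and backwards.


Word: "zofoofiz"
Reversed: "zifoofoz"
Forward == Backward? zofoofiz != zifoofoz
Palindrome = No


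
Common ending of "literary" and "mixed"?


Word 1: "literary"
Word 2: "mixed"
Comparing from end:
  Pos -1: 'y' != 'd' (stop)
LCS = "" (length 0)


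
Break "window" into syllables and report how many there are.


Word: "window"
Syllable breakdown: win / dow
Counting: 2 parts
= 2 syllables


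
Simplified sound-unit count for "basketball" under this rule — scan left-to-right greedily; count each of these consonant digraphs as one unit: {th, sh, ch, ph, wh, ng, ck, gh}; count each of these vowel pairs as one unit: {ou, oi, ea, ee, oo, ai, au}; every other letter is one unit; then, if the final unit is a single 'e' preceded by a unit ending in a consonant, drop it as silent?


Word: "basketball" (10 letters)
Left-to-right scan:
  (1) 'b' (letter)
  (2) 'a' (letter)
  (3) 's' (letter)
  (4) 'k' (letter)
  (5) 'e' (letter)
  (6) 't' (letter)
  (7) 'b' (letter)
  (8) 'a' (letter)
  (9) 'l' (letter)
  (10) 'l' (letter)
Units from scan: 10
Sound units = 10 units


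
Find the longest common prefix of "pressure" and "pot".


Word 1: "pressure"
Word 2: "pot"
Comparing from start:
  Pos 0: 'p' == 'p'
  Pos 1: 'r' != 'o' (stop)
LCP = "p" (length 1)


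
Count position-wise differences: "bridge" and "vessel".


Comparing character by character (same length = 6):
  Pos 0: 'b' vs 'v' !=
  Pos 1: 'r' vs 'e' !=
  Pos 2: 'i' vs 's' !=
  Pos 3: 'd' vs 's' !=
  Pos 4: 'g' vs 'e' !=
  Pos 5: 'e' vs 'l' !=
Hamming distance = 6


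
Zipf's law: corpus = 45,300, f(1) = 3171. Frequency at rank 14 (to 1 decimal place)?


Zipf's law: f(r) = f(1) / r
f(1) = 3171
f(14) = 3171 / 14
= 226.5 occurrences


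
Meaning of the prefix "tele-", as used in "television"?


Prefix: tele-
Example: television = tele- + vision
Meaning = distant


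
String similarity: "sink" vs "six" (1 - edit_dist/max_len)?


Word 1: "sink" (length 4)
Word 2: "six" (length 3)
One optimal edit sequence:
  1. keep 's'
  2. keep 'i'
  3. delete 'n'  (+1)
  4. substitute 'k' -> 'x'  (+1)
Edit distance = 2
Max length = max(4, 3) = 4
Similarity = 1 - 2/4
= 0.5000


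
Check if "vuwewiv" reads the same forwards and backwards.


Word: "vuwewiv"
Reversed: "viwewuv"
Forward == Backward? vuwewiv != viwewuv
Palindrome = No


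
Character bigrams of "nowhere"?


Word: "nowhere" (length 7)
Number of bigrams = 7 - 2 + 1 = 6
  Position 0: "no"
  Position 1: "ow"
  Position 2: "wh"
  Position 3: "he"
  Position 4: "er"
  Position 5: "re"
Bigrams = "no", "ow", "wh", "he", "er", "re"


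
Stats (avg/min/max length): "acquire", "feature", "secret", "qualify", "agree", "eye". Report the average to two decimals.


Lengths: "acquire"=7, "feature"=7, "secret"=6, "qualify"=7, "agree"=5, "eye"=3
Sum = 35, Count = 6
Average = 35/6 = 5.83
= avg=5.83, min=3, max=7


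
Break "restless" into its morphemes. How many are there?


Word: "restless"
Morphemes: rest / -less
Each morpheme carries meaning
= 2 morphemes


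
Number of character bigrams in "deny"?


Word: "deny" (length 4)
Number of 2-grams = length - 2 + 1 = 4 - 2 + 1
= 3


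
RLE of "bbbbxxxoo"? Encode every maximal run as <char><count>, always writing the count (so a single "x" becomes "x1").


String: "bbbbxxxoo"
Scanning for consecutive runs:
  'b' x 4
  'x' x 3
  'o' x 2
RLE = "b4x3o2"


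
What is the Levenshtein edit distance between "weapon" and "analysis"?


Word 1: "weapon" (length 6)
Word 2: "analysis" (length 8)
One optimal edit sequence (insert/delete/substitute each cost 1):
  1. substitute 'w' -> 'a'  (+1)
  2. substitute 'e' -> 'n'  (+1)
  3. keep 'a'
  4. insert 'l'  (+1)
  5. insert 'y'  (+1)
  6. substitute 'p' -> 's'  (+1)
  7. substitute 'o' -> 'i'  (+1)
  8. substitute 'n' -> 's'  (+1)
Total edit operations: 7
Edit distance = 7


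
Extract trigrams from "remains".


Word: "remains" (length 7)
Number of trigrams = 7 - 3 + 1 = 5
  Position 0: "rem"
  Position 1: "ema"
  Position 2: "mai"
  Position 3: "ain"
  Position 4: "ins"
Trigrams = "rem", "ema", "mai", "ain", "ins"


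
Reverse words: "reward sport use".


Original: "reward sport use"
Words (1..n): reward | sport | use
Reversed (n..1): use | sport | reward
Result = "use sport reward"


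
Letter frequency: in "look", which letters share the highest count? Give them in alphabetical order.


Word: "look"
Letter counts:
  'k': 1
  'l': 1
  'o': 2
Maximum count = 2
Most frequent = 'o' (2 times each)


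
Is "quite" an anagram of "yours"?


Word 1: "yours" → sorted: orsuy
Word 2: "quite" → sorted: eiqtu
Same letters? orsuy != eiqtu
Anagram = No


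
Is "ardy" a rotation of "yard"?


Word: "yard", Candidate: "ardy"
Method: check if candidate is substring of word+word
"yardyard" contains "ardy"? Yes
Is rotation = Yes


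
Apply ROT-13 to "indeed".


Word: "indeed"
Shift: 13
Each letter → (letter + shift) mod 26:
  'i' (8) + 13 = 21 → 'v'
  'n' (13) + 13 = 0 → 'a'
  'd' (3) + 13 = 16 → 'q'
  'e' (4) + 13 = 17 → 'r'
  'e' (4) + 13 = 17 → 'r'
  'd' (3) + 13 = 16 → 'q'
Result = "vaqrrq"


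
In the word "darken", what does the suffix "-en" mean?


Suffix: -en
Example: darken (dark + -en)
Meaning = to make / become


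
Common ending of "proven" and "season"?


Word 1: "proven"
Word 2: "season"
Comparing from end:
  Pos -1: 'n' == 'n'
  Pos -2: 'e' != 'o' (stop)
LCS = "n" (length 1)


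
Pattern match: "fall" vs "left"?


Pattern of "fall": [0, 1, 2, 2]
Pattern of "left": [0, 1, 2, 3]
Patterns do not match
Same pattern = No


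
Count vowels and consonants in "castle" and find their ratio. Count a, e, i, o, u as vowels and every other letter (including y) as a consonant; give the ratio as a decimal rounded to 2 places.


Word: "castle"
Vowels (a,e,i,o,u): 2
Consonants: 4
Ratio = 2/4
= 0.50


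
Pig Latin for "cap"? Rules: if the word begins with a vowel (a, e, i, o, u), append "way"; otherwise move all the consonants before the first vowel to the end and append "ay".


Word: "cap"
Starts with consonant(s) → move to end, add 'ay'
Consonant cluster: "c"
Pig Latin = "apcay"


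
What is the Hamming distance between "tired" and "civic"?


Comparing character by character (same length = 5):
  Pos 0: 't' vs 'c' !=
  Pos 1: 'i' vs 'i' =
  Pos 2: 'r' vs 'v' !=
  Pos 3: 'e' vs 'i' !=
  Pos 4: 'd' vs 'c' !=
Hamming distance = 4


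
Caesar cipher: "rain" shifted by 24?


Word: "rain"
Shift: 24
Each letter → (letter + shift) mod 26:
  'r' (17) + 24 = 15 → 'p'
  'a' (0) + 24 = 24 → 'y'
  'i' (8) + 24 = 6 → 'g'
  'n' (13) + 24 = 11 → 'l'
Result = "pygl"


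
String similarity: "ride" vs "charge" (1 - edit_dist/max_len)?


Word 1: "ride" (length 4)
Word 2: "charge" (length 6)
One optimal edit sequence:
  1. insert 'c'  (+1)
  2. insert 'h'  (+1)
  3. substitute 'r' -> 'a'  (+1)
  4. substitute 'i' -> 'r'  (+1)
  5. substitute 'd' -> 'g'  (+1)
  6. keep 'e'
Edit distance = 5
Max length = max(4, 6) = 6
Similarity = 1 - 5/6
= 0.1667


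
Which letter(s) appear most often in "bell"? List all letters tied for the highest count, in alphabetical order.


Word: "bell"
Letter counts:
  'b': 1
  'e': 1
  'l': 2
Maximum count = 2
Most frequent = 'l' (2 times each)


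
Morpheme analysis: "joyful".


Word: "joyful"
Morphemes: joy / -ful
Each morpheme carries meaning
= 2 morphemes


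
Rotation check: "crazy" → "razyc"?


Word: "crazy", Candidate: "razyc"
Method: check if candidate is substring of word+word
"crazycrazy" contains "razyc"? Yes
Is rotation = Yes


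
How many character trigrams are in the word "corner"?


Word: "corner" (length 6)
Number of 3-grams = length - 3 + 1 = 6 - 3 + 1
= 4


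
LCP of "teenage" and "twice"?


Word 1: "teenage"
Word 2: "twice"
Comparing from start:
  Pos 0: 't' == 't'
  Pos 1: 'e' != 'w' (stop)
LCP = "t" (length 1)


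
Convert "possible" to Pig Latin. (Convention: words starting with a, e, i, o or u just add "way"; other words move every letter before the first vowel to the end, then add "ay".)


Word: "possible"
Starts with consonant(s) → move to end, add 'ay'
Consonant cluster: "p"
Pig Latin = "ossiblepay"


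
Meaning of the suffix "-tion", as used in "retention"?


Suffix: -tion
Example: retention (retain + -tion, with a spelling change)
Meaning = act or process


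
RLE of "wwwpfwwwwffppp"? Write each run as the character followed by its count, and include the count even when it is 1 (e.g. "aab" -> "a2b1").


String: "wwwpfwwwwffppp"
Scanning for consecutive runs:
  'w' x 3
  'p' x 1
  'f' x 1
  'w' x 4
  'f' x 2
  'p' x 3
RLE = "w3p1f1w4f2p3"


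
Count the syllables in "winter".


Word: "winter"
Syllable breakdown: win / ter
Counting: 2 parts
= 2 syllables


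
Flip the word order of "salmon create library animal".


Original: "salmon create library animal"
Words (1..n): salmon | create | library | animal
Reversed (n..1): animal | library | create | salmon
Result = "animal library create salmon"


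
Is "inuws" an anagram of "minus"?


Word 1: "minus" → sorted: imnsu
Word 2: "inuws" → sorted: insuw
Same letters? imnsu != insuw
Anagram = No


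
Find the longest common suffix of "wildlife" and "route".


Word 1: "wildlife"
Word 2: "route"
Comparing from end:
  Pos -1: 'e' == 'e'
  Pos -2: 'f' != 't' (stop)
LCS = "e" (length 1)


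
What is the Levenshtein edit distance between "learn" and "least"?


Word 1: "learn" (length 5)
Word 2: "least" (length 5)
One optimal edit sequence (insert/delete/substitute each cost 1):
  1. keep 'l'
  2. keep 'e'
  3. keep 'a'
  4. substitute 'r' -> 's'  (+1)
  5. substitute 'n' -> 't'  (+1)
Total edit operations: 2
Edit distance = 2


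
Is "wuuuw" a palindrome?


Word: "wuuuw"
Reversed: "wuuuw"
Forward == Backward? wuuuw == wuuuw
Palindrome = Yes


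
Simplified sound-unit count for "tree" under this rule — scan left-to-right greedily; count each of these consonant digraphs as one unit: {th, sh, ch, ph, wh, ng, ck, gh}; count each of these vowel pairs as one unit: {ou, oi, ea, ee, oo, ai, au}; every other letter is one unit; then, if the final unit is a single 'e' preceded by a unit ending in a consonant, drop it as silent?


Word: "tree" (4 letters)
Left-to-right scan:
  1. 't' (letter)
  2. 'r' (letter)
  3. 'ee' (vowel-pair)
Units from scan: 3
Sound units = 3 units


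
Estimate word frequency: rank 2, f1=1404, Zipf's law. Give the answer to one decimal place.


Zipf's law: f(r) = f(1) / r
f(1) = 1404
f(2) = 1404 / 2
= 702.0 occurrences


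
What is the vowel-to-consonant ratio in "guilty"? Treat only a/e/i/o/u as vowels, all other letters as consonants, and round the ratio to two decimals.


Word: "guilty"
Vowels (a,e,i,o,u): 2
Consonants: 4
Ratio = 2/4
= 0.50


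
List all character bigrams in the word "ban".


Word: "ban" (length 3)
Number of bigrams = 3 - 2 + 1 = 2
  Position 0: "ba"
  Position 1: "an"
Bigrams = "ba", "an"


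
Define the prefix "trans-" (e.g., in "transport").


Prefix: trans-
As in: transport -> trans- + port
Meaning = across


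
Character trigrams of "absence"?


Word: "absence" (length 7)
Number of trigrams = 7 - 3 + 1 = 5
  Position 0: "abs"
  Position 1: "bse"
  Position 2: "sen"
  Position 3: "enc"
  Position 4: "nce"
Trigrams = "abs", "bse", "sen", "enc", "nce"


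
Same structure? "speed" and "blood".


Pattern of "speed": [0, 1, 2, 2, 3]
Pattern of "blood": [0, 1, 2, 2, 3]
Patterns match
Same pattern = Yes


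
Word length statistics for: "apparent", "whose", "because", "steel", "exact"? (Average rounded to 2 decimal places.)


Lengths: "apparent"=8, "whose"=5, "because"=7, "steel"=5, "exact"=5
Sum = 30, Count = 5
Average = 30/5 = 6.00
= avg=6.00, min=5, max=8


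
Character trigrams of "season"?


Word: "season" (length 6)
Number of trigrams = 6 - 3 + 1 = 4
  Position 0: "sea"
  Position 1: "eas"
  Position 2: "aso"
  Position 3: "son"
Trigrams = "sea", "eas", "aso", "son"


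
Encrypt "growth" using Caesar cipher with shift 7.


Word: "growth"
Shift: 7
Each letter → (letter + shift) mod 26:
  'g' (6) + 7 = 13 → 'n'
  'r' (17) + 7 = 24 → 'y'
  'o' (14) + 7 = 21 → 'v'
  'w' (22) + 7 = 3 → 'd'
  't' (19) + 7 = 0 → 'a'
  'h' (7) + 7 = 14 → 'o'
Result = "nyvdao"


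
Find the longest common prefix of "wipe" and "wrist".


Word 1: "wipe"
Word 2: "wrist"
Comparing from start:
  Pos 0: 'w' == 'w'
  Pos 1: 'i' != 'r' (stop)
LCP = "w" (length 1)


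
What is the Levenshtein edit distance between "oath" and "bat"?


Word 1: "oath" (length 4)
Word 2: "bat" (length 3)
One optimal edit sequence (insert/delete/substitute each cost 1):
  1. substitute 'o' -> 'b'  (+1)
  2. keep 'a'
  3. keep 't'
  4. delete 'h'  (+1)
Total edit operations: 2
Edit distance = 2


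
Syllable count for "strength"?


Word: "strength"
Syllable breakdown: strength
Counting: 1 part
= 1 syllable


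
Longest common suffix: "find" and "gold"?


Word 1: "find"
Word 2: "gold"
Comparing from end:
  Pos -1: 'd' == 'd'
  Pos -2: 'n' != 'l' (stop)
LCS = "d" (length 1)


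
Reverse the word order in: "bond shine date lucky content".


Original: "bond shine date lucky content"
Words (1..n): bond | shine | date | lucky | content
Reversed (n..1): content | lucky | date | shine | bond
Result = "content lucky date shine bond"


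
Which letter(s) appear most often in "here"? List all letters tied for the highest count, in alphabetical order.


Word: "here"
Letter counts:
  'e': 2
  'h': 1
  'r': 1
Maximum count = 2
Most frequent = 'e' (2 times each)


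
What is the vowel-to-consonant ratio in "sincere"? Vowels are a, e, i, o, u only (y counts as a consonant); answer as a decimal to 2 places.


Word: "sincere"
Vowels (a,e,i,o,u): 3
Consonants: 4
Ratio = 3/4
= 0.75


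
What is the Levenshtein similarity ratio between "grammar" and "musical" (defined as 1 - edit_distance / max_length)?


Word 1: "grammar" (length 7)
Word 2: "musical" (length 7)
One optimal edit sequence:
  1. substitute 'g' -> 'm'  (+1)
  2. substitute 'r' -> 'u'  (+1)
  3. substitute 'a' -> 's'  (+1)
  4. substitute 'm' -> 'i'  (+1)
  5. substitute 'm' -> 'c'  (+1)
  6. keep 'a'
  7. substitute 'r' -> 'l'  (+1)
Edit distance = 6
Max length = max(7, 7) = 7
Similarity = 1 - 6/7
= 0.1429


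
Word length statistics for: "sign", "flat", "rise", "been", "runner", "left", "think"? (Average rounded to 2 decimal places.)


Lengths: "sign"=4, "flat"=4, "rise"=4, "been"=4, "runner"=6, "left"=4, "think"=5
Sum = 31, Count = 7
Average = 31/7 = 4.43
= avg=4.43, min=4, max=6


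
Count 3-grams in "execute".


Word: "execute" (length 7)
Number of 3-grams = length - 3 + 1 = 7 - 3 + 1
= 5


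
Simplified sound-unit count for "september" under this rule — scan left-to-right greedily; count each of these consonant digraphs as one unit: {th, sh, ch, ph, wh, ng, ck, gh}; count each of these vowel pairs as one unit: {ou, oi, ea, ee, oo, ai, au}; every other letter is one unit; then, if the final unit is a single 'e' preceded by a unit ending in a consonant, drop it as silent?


Word: "september" (9 letters)
Left-to-right scan:
  1. 's' (letter)
  2. 'e' (letter)
  3. 'p' (letter)
  4. 't' (letter)
  5. 'e' (letter)
  6. 'm' (letter)
  7. 'b' (letter)
  8. 'e' (letter)
  9. 'r' (letter)
Units from scan: 9
Sound units = 9 units


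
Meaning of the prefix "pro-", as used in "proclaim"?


Prefix: pro-
Example: proclaim = pro- + claim
Meaning = forward / in favor of


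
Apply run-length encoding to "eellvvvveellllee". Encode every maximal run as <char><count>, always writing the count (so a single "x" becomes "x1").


String: "eellvvvveellllee"
Scanning for consecutive runs:
  'e' x 2
  'l' x 2
  'v' x 4
  'e' x 2
  'l' x 4
  'e' x 2
RLE = "e2l2v4e2l4e2"


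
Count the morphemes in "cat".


Word: "cat"
Morphemes: cat
Each morpheme carries meaning
= 1 morpheme


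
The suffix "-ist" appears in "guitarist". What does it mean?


Suffix: -ist
Example: guitarist (guitar + -ist)
Meaning = one who practices


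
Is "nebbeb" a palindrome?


Word: "nebbeb"
Reversed: "bebben"
Forward == Backward? nebbeb != bebben
Palindrome = No


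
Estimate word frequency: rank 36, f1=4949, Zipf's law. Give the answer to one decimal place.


Zipf's law: f(r) = f(1) / r
f(1) = 4949
f(36) = 4949 / 36
= 137.5 occurrences


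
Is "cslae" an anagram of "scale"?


Word 1: "scale" → sorted: acels
Word 2: "cslae" → sorted: acels
Same letters? acels == acels
Anagram = Yes


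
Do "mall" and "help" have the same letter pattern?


Pattern of "mall": [0, 1, 2, 2]
Pattern of "help": [0, 1, 2, 3]
Patterns do not match
Same pattern = No


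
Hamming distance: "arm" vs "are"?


Comparing character by character (same length = 3):
  Pos 0: 'a' vs 'a' =
  Pos 1: 'r' vs 'r' =
  Pos 2: 'm' vs 'e' !=
Hamming distance = 1
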